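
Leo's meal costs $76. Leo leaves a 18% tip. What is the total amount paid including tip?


Calculate the tip:
18% of $76 = $13.68
Add tip to meal cost:
$76 + $13.68 = $89.68

$89.68


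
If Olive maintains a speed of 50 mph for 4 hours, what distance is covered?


Use the formula: distance = speed x time
Speed = 50 mph, Time = 4 hours
50 x 4 = 200 miles

200 miles


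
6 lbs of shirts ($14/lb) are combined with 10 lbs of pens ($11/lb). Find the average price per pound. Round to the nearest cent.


Cost of shirts:
6 x $14 = $84
Cost of pens:
10 x $11 = $110
Total cost: $84 + $110 = $194
Total weight: 16 lbs
Average: $194 / 16 = $12.125 ≈ $12.13/lb

$12.13/lb


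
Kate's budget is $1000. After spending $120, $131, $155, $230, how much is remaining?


Add up expenses:
$120 + $131 + $155 + $230 = $636
Subtract from budget:
$1000 - $636 = $364

$364


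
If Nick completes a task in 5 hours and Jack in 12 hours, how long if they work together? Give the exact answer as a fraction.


Nick's rate: 1/5 of the job per hour
Jack's rate: 1/12 of the job per hour
Combined rate: 1/5 + 1/12 = 17/60 per hour
Time = 1 / (17/60) = 60/17 hours (≈ 3.53 hours)

60/17 hours


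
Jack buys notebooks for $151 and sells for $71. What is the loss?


Selling price = $71
Cost price = $151
Loss = cost price - selling price:
Loss = $151 - $71 = $80

$80


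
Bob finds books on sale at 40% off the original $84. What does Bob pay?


Calculate the discount amount:
40% of $84 = $33.60
Subtract from original:
$84 - $33.60 = $50.40

$50.40


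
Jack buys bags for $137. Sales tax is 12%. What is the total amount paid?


Calculate the tax:
12% of $137 = $16.44
Add tax to price:
$137 + $16.44 = $153.44

$153.44


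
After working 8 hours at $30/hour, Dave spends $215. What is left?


Calculate earnings:
8 x $30 = $240
Subtract spending:
$240 - $215 = $25

$25


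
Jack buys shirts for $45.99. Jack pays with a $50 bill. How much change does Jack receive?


Start with the amount paid:
$50
Subtract the price:
$50 - $45.99 = $4.01

$4.01


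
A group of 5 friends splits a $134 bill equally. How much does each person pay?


Total bill: $134
Number of people: 5
Each pays: $134 / 5 = $26.80

$26.80


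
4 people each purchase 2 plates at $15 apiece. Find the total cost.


Cost per person:
2 x $15 = $30
Group total:
4 x $30 = $120

$120


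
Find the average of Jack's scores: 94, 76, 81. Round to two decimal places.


Add the scores:
94 + 76 + 81 = 251
Divide by the number of tests:
251 / 3 = 83.6666... ≈ 83.67

83.67


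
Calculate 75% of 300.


Convert percentage to decimal:
75% = 0.75
Multiply:
300 x 0.75 = 225

225


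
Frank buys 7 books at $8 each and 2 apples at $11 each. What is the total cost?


Cost of books:
7 x $8 = $56
Cost of apples:
2 x $11 = $22
Add both:
$56 + $22 = $78

$78


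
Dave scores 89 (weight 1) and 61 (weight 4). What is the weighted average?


Weighted sum:
1 x 89 + 4 x 61 = 333
Total weight:
1 + 4 = 5
Weighted average:
333 / 5 = 66.6

66.6


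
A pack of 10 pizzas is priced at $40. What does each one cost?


Total cost: $40
Number of items: 10
Unit price: $40 / 10 = $4

$4


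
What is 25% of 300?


Convert percentage to decimal:
25% = 0.25
Multiply:
300 x 0.25 = 75

75


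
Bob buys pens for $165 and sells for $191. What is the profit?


Selling price = $191
Cost price = $165
Profit = selling price - cost price:
Profit = $191 - $165 = $26

$26


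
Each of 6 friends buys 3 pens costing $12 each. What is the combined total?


Cost per person:
3 x $12 = $36
Group total:
6 x $36 = $216

$216


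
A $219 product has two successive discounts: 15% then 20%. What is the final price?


First discount:
15% of $219 = $32.85
Price after first discount:
$219 - $32.85 = $186.15
Second discount:
20% of $186.15 = $37.23
Final price:
$186.15 - $37.23 = $148.92

$148.92


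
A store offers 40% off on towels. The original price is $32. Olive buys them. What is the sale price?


Calculate the discount amount:
40% of $32 = $12.80
Subtract from original:
$32 - $12.80 = $19.20

$19.20


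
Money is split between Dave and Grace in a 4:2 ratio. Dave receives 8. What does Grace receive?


Find the multiplier:
8 / 4 = 2
Apply to Grace's share:
2 x 2 = 4

4


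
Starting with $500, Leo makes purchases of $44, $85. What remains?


Add up expenses:
$44 + $85 = $129
Subtract from budget:
$500 - $129 = $371

$371


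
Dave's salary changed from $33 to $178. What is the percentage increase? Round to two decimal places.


Find the absolute change:
|178 - 33| = 145
Divide by original and multiply by 100:
145 / 33 x 100 = 439.3939...% ≈ 439.39%

439.39%


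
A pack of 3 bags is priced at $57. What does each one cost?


Total cost: $57
Number of items: 3
Unit price: $57 / 3 = $19

$19


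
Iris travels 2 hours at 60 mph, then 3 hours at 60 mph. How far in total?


Leg 1 distance:
60 x 2 = 120 miles
Leg 2 distance:
60 x 3 = 180 miles
Total distance:
120 + 180 = 300 miles

300 miles


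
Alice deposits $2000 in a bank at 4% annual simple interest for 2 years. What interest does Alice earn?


Use the formula I = P x R x T / 100
P x R x T = 2000 x 4 x 2 = 16000
I = 16000 / 100 = $160

$160


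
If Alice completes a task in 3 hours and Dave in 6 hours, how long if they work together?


Alice's rate: 1/3 of the job per hour
Dave's rate: 1/6 of the job per hour
Combined rate: 1/3 + 1/6 = 1/2 per hour
Time = 1 / (1/2) = 2 hours

2 hours


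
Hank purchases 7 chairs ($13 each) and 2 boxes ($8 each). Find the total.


Cost of chairs:
7 x $13 = $91
Cost of boxes:
2 x $8 = $16
Add both:
$91 + $16 = $107

$107


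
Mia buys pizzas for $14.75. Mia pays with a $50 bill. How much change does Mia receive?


Start with the amount paid:
$50
Subtract the price:
$50 - $14.75 = $35.25

$35.25


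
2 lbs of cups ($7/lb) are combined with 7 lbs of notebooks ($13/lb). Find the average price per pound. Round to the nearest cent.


Cost of cups:
2 x $7 = $14
Cost of notebooks:
7 x $13 = $91
Total cost: $14 + $91 = $105
Total weight: 9 lbs
Average: $105 / 9 = $11.6666... ≈ $11.67/lb

$11.67/lb


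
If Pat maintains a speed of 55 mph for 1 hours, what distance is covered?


Use the formula: distance = speed x time
Speed = 55 mph, Time = 1 hours
55 x 1 = 55 miles

55 miles


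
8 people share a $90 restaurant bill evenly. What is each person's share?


Total bill: $90
Number of people: 8
Each pays: $90 / 8 = $11.25

$11.25


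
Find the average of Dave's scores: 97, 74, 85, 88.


Add the scores:
97 + 74 + 85 + 88 = 344
Divide by the number of tests:
344 / 4 = 86

86


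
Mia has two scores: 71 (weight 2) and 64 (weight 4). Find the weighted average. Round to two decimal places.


Weighted sum:
2 x 71 + 4 x 64 = 398
Total weight:
2 + 4 = 6
Weighted average:
398 / 6 = 66.3333... ≈ 66.33

66.33


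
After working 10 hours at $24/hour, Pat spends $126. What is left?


Calculate earnings:
10 x $24 = $240
Subtract spending:
$240 - $126 = $114

$114


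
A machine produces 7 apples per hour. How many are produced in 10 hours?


Production rate: 7 apples per hour
Time: 10 hours
Total: 7 x 10 = 70 apples

70 apples


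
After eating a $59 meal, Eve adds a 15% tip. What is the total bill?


Calculate the tip:
15% of $59 = $8.85
Add tip to meal cost:
$59 + $8.85 = $67.85

$67.85


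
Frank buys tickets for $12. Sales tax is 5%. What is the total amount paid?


Calculate the tax:
5% of $12 = $0.60
Add tax to price:
$12 + $0.60 = $12.60

$12.60


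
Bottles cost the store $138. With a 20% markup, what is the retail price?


Calculate the markup amount:
20% of $138 = $27.60
Add to cost:
$138 + $27.60 = $165.60

$165.60


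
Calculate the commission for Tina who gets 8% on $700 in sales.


Convert rate to decimal:
8% = 0.08
Multiply by sales:
$700 x 0.08 = $56

$56


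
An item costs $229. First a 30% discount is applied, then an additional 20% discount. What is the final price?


First discount:
30% of $229 = $68.70
Price after first discount:
$229 - $68.70 = $160.30
Second discount:
20% of $160.30 = $32.06
Final price:
$160.30 - $32.06 = $128.24

$128.24


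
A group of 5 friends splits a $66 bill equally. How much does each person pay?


Total bill: $66
Number of people: 5
Each pays: $66 / 5 = $13.20

$13.20


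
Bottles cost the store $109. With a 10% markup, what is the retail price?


Calculate the markup amount:
10% of $109 = $10.90
Add to cost:
$109 + $10.90 = $119.90

$119.90


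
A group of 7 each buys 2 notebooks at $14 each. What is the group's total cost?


Cost per person:
2 x $14 = $28
Group total:
7 x $28 = $196

$196


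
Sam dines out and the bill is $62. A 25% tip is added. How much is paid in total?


Calculate the tip:
25% of $62 = $15.50
Add tip to meal cost:
$62 + $15.50 = $77.50

$77.50


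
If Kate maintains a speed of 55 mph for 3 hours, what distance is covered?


Use the formula: distance = speed x time
Speed = 55 mph, Time = 3 hours
55 x 3 = 165 miles

165 miles


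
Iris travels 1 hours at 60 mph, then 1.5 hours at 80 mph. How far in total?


Leg 1 distance:
60 x 1 = 60 miles
Leg 2 distance:
80 x 1.5 = 120 miles
Total distance:
60 + 120 = 180 miles

180 miles


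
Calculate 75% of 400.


Convert percentage to decimal:
75% = 0.75
Multiply:
400 x 0.75 = 300

300


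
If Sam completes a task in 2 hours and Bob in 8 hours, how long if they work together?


Sam's rate: 1/2 of the job per hour
Bob's rate: 1/8 of the job per hour
Combined rate: 1/2 + 1/8 = 5/8 per hour
Time = 1 / (5/8) = 8/5 = 1.6 hours

1.6 hours


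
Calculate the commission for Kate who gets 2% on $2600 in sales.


Convert rate to decimal:
2% = 0.02
Multiply by sales:
$2600 x 0.02 = $52

$52


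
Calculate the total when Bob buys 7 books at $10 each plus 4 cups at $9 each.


Cost of books:
7 x $10 = $70
Cost of cups:
4 x $9 = $36
Add both:
$70 + $36 = $106

$106


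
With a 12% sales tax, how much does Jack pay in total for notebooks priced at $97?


Calculate the tax:
12% of $97 = $11.64
Add tax to price:
$97 + $11.64 = $108.64

$108.64


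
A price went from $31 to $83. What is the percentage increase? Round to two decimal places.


Find the absolute change:
|83 - 31| = 52
Divide by original and multiply by 100:
52 / 31 x 100 = 167.7419...% ≈ 167.74%

167.74%


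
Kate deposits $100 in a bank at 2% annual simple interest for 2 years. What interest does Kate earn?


Use the formula I = P x R x T / 100
P x R x T = 100 x 2 x 2 = 400
I = 400 / 100 = $4

$4


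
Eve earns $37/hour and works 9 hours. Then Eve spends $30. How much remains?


Calculate earnings:
9 x $37 = $333
Subtract spending:
$333 - $30 = $303

$303


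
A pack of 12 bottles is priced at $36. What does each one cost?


Total cost: $36
Number of items: 12
Unit price: $36 / 12 = $3

$3


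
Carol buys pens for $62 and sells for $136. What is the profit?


Selling price = $136
Cost price = $62
Profit = selling price - cost price:
Profit = $136 - $62 = $74

$74


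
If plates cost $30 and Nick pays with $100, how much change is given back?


Start with the amount paid:
$100
Subtract the price:
$100 - $30 = $70

$70


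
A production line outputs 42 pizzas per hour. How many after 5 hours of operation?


Production rate: 42 pizzas per hour
Time: 5 hours
Total: 42 x 5 = 210 pizzas

210 pizzas


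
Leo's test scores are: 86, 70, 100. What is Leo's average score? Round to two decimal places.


Add the scores:
86 + 70 + 100 = 256
Divide by the number of tests:
256 / 3 = 85.3333... ≈ 85.33

85.33


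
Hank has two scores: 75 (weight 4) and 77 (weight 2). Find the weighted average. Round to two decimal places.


Weighted sum:
4 x 75 + 2 x 77 = 454
Total weight:
4 + 2 = 6
Weighted average:
454 / 6 = 75.6666... ≈ 75.67

75.67


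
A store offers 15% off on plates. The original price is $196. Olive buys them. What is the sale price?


Calculate the discount amount:
15% of $196 = $29.40
Subtract from original:
$196 - $29.40 = $166.60

$166.60


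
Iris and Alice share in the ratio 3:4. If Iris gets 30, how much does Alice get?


Find the multiplier:
30 / 3 = 10
Apply to Alice's share:
4 x 10 = 40

40


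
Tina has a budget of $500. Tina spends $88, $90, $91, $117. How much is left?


Add up expenses:
$88 + $90 + $91 + $117 = $386
Subtract from budget:
$500 - $386 = $114

$114


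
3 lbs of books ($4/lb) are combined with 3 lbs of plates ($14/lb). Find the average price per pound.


Cost of books:
3 x $4 = $12
Cost of plates:
3 x $14 = $42
Total cost: $12 + $42 = $54
Total weight: 6 lbs
Average: $54 / 6 = $9/lb

$9/lb


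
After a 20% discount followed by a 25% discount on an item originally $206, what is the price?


First discount:
20% of $206 = $41.20
Price after first discount:
$206 - $41.20 = $164.80
Second discount:
25% of $164.80 = $41.20
Final price:
$164.80 - $41.20 = $123.60

$123.60


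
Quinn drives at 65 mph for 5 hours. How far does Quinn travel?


Use the formula: distance = speed x time
Speed = 65 mph, Time = 5 hours
65 x 5 = 325 miles

325 miles


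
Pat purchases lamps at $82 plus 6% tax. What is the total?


Calculate the tax:
6% of $82 = $4.92
Add tax to price:
$82 + $4.92 = $86.92

$86.92


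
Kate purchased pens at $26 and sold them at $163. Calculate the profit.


Selling price = $163
Cost price = $26
Profit = selling price - cost price:
Profit = $163 - $26 = $137

$137


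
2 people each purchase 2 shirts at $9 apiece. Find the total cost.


Cost per person:
2 x $9 = $18
Group total:
2 x $18 = $36

$36


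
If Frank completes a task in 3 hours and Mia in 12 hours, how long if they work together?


Frank's rate: 1/3 of the job per hour
Mia's rate: 1/12 of the job per hour
Combined rate: 1/3 + 1/12 = 5/12 per hour
Time = 1 / (5/12) = 12/5 = 2.4 hours

2.4 hours


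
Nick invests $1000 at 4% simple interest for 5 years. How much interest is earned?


Use the formula I = P x R x T / 100
P x R x T = 1000 x 4 x 5 = 20000
I = 20000 / 100 = $200

$200


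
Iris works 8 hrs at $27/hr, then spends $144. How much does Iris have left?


Calculate earnings:
8 x $27 = $216
Subtract spending:
$216 - $144 = $72

$72


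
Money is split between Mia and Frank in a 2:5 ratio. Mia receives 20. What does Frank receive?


Find the multiplier:
20 / 2 = 10
Apply to Frank's share:
5 x 10 = 50

50


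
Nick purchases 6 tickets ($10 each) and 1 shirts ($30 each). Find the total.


Cost of tickets:
6 x $10 = $60
Cost of shirts:
1 x $30 = $30
Add both:
$60 + $30 = $90

$90


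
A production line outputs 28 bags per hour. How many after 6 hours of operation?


Production rate: 28 bags per hour
Time: 6 hours
Total: 28 x 6 = 168 bags

168 bags


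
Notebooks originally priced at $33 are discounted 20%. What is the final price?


Calculate the discount amount:
20% of $33 = $6.60
Subtract from original:
$33 - $6.60 = $26.40

$26.40


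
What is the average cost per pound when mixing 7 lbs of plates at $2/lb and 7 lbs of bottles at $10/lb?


Cost of plates:
7 x $2 = $14
Cost of bottles:
7 x $10 = $70
Total cost: $14 + $70 = $84
Total weight: 14 lbs
Average: $84 / 14 = $6/lb

$6/lb


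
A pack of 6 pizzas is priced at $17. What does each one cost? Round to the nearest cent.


Total cost: $17
Number of items: 6
Unit price: $17 / 6 = $2.8333... ≈ $2.83

$2.83


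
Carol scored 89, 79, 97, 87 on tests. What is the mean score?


Add the scores:
89 + 79 + 97 + 87 = 352
Divide by the number of tests:
352 / 4 = 88

88


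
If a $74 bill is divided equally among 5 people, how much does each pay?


Total bill: $74
Number of people: 5
Each pays: $74 / 5 = $14.80

$14.80


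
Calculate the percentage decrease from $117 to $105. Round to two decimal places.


Find the absolute change:
|105 - 117| = 12
Divide by original and multiply by 100:
12 / 117 x 100 = 10.2564...% ≈ 10.26%

10.26%


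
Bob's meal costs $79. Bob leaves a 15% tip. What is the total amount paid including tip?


Calculate the tip:
15% of $79 = $11.85
Add tip to meal cost:
$79 + $11.85 = $90.85

$90.85


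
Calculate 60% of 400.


Convert percentage to decimal:
60% = 0.6
Multiply:
400 x 0.6 = 240

240


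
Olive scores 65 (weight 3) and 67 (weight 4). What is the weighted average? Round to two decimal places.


Weighted sum:
3 x 65 + 4 x 67 = 463
Total weight:
3 + 4 = 7
Weighted average:
463 / 7 = 66.1428... ≈ 66.14

66.14


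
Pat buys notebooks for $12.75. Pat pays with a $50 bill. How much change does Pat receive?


Start with the amount paid:
$50
Subtract the price:
$50 - $12.75 = $37.25

$37.25


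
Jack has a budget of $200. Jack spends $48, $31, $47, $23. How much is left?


Add up expenses:
$48 + $31 + $47 + $23 = $149
Subtract from budget:
$200 - $149 = $51

$51


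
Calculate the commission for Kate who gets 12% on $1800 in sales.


Convert rate to decimal:
12% = 0.12
Multiply by sales:
$1800 x 0.12 = $216

$216


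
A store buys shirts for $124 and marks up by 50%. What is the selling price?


Calculate the markup amount:
50% of $124 = $62
Add to cost:
$124 + $62 = $186

$186


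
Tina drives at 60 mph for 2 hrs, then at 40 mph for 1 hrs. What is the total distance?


Leg 1 distance:
60 x 2 = 120 miles
Leg 2 distance:
40 x 1 = 40 miles
Total distance:
120 + 40 = 160 miles

160 miles


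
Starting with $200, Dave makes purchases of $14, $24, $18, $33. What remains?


Add up expenses:
$14 + $24 + $18 + $33 = $89
Subtract from budget:
$200 - $89 = $111

$111


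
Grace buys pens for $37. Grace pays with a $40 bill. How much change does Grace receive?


Start with the amount paid:
$40
Subtract the price:
$40 - $37 = $3

$3


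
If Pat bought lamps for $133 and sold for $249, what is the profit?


Selling price = $249
Cost price = $133
Profit = selling price - cost price:
Profit = $249 - $133 = $116

$116


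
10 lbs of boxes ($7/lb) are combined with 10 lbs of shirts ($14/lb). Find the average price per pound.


Cost of boxes:
10 x $7 = $70
Cost of shirts:
10 x $14 = $140
Total cost: $70 + $140 = $210
Total weight: 20 lbs
Average: $210 / 20 = $10.50/lb

$10.50/lb


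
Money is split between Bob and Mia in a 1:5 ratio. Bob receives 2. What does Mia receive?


Find the multiplier:
2 / 1 = 2
Apply to Mia's share:
5 x 2 = 10

10


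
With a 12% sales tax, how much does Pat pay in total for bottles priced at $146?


Calculate the tax:
12% of $146 = $17.52
Add tax to price:
$146 + $17.52 = $163.52

$163.52


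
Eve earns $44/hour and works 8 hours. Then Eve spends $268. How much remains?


Calculate earnings:
8 x $44 = $352
Subtract spending:
$352 - $268 = $84

$84


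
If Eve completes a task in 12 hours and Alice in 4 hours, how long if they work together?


Eve's rate: 1/12 of the job per hour
Alice's rate: 1/4 of the job per hour
Combined rate: 1/12 + 1/4 = 1/3 per hour
Time = 1 / (1/3) = 3 hours

3 hours


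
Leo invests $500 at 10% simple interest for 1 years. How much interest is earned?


Use the formula I = P x R x T / 100
P x R x T = 500 x 10 x 1 = 5000
I = 5000 / 100 = $50

$50


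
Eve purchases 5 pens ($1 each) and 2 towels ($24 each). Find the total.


Cost of pens:
5 x $1 = $5
Cost of towels:
2 x $24 = $48
Add both:
$5 + $48 = $53

$53


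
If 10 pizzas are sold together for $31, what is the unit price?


Total cost: $31
Number of items: 10
Unit price: $31 / 10 = $3.10

$3.10


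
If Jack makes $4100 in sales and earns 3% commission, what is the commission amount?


Convert rate to decimal:
3% = 0.03
Multiply by sales:
$4100 x 0.03 = $123

$123


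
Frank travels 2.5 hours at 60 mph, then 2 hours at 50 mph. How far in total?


Leg 1 distance:
60 x 2.5 = 150 miles
Leg 2 distance:
50 x 2 = 100 miles
Total distance:
150 + 100 = 250 miles

250 miles


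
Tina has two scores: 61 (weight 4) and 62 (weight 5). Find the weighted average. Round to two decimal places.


Weighted sum:
4 x 61 + 5 x 62 = 554
Total weight:
4 + 5 = 9
Weighted average:
554 / 9 = 61.5555... ≈ 61.56

61.56


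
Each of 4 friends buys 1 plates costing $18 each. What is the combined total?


Cost per person:
1 x $18 = $18
Group total:
4 x $18 = $72

$72


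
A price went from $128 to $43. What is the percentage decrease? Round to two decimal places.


Find the absolute change:
|43 - 128| = 85
Divide by original and multiply by 100:
85 / 128 x 100 = 66.4062...% ≈ 66.41%

66.41%


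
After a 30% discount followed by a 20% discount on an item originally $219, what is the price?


First discount:
30% of $219 = $65.70
Price after first discount:
$219 - $65.70 = $153.30
Second discount:
20% of $153.30 = $30.66
Final price:
$153.30 - $30.66 = $122.64

$122.64


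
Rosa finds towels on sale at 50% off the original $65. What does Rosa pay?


Calculate the discount amount:
50% of $65 = $32.50
Subtract from original:
$65 - $32.50 = $32.50

$32.50


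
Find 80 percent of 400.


Convert percentage to decimal:
80% = 0.8
Multiply:
400 x 0.8 = 320

320


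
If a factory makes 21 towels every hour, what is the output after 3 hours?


Production rate: 21 towels per hour
Time: 3 hours
Total: 21 x 3 = 63 towels

63 towels


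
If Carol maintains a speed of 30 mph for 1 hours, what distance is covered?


Use the formula: distance = speed x time
Speed = 30 mph, Time = 1 hours
30 x 1 = 30 miles

30 miles


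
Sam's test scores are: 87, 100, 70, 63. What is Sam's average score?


Add the scores:
87 + 100 + 70 + 63 = 320
Divide by the number of tests:
320 / 4 = 80

80


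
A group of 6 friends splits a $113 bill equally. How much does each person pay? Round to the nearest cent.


Total bill: $113
Number of people: 6
Each pays: $113 / 6 = $18.8333... ≈ $18.83

$18.83


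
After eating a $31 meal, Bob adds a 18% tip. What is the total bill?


Calculate the tip:
18% of $31 = $5.58
Add tip to meal cost:
$31 + $5.58 = $36.58

$36.58


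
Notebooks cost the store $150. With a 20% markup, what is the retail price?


Calculate the markup amount:
20% of $150 = $30
Add to cost:
$150 + $30 = $180

$180


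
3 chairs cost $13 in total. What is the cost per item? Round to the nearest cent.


Total cost: $13
Number of items: 3
Unit price: $13 / 3 = $4.3333... ≈ $4.33

$4.33


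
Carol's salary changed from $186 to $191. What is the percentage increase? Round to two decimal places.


Find the absolute change:
|191 - 186| = 5
Divide by original and multiply by 100:
5 / 186 x 100 = 2.6881...% ≈ 2.69%

2.69%


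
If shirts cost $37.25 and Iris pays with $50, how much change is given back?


Start with the amount paid:
$50
Subtract the price:
$50 - $37.25 = $12.75

$12.75


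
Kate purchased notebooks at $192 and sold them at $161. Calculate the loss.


Selling price = $161
Cost price = $192
Loss = cost price - selling price:
Loss = $192 - $161 = $31

$31


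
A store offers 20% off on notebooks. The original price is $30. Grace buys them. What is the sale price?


Calculate the discount amount:
20% of $30 = $6
Subtract from original:
$30 - $6 = $24

$24


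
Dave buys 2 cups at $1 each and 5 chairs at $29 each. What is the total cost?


Cost of cups:
2 x $1 = $2
Cost of chairs:
5 x $29 = $145
Add both:
$2 + $145 = $147

$147


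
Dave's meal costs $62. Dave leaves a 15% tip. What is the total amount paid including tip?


Calculate the tip:
15% of $62 = $9.30
Add tip to meal cost:
$62 + $9.30 = $71.30

$71.30


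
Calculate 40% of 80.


Convert percentage to decimal:
40% = 0.4
Multiply:
80 x 0.4 = 32

32


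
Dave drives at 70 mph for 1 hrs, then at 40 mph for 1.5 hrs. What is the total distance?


Leg 1 distance:
70 x 1 = 70 miles
Leg 2 distance:
40 x 1.5 = 60 miles
Total distance:
70 + 60 = 130 miles

130 miles


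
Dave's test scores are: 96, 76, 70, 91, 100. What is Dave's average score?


Add the scores:
96 + 76 + 70 + 91 + 100 = 433
Divide by the number of tests:
433 / 5 = 86.6

86.6


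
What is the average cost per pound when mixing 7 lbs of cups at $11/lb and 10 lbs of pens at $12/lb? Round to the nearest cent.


Cost of cups:
7 x $11 = $77
Cost of pens:
10 x $12 = $120
Total cost: $77 + $120 = $197
Total weight: 17 lbs
Average: $197 / 17 = $11.5882... ≈ $11.59/lb

$11.59/lb


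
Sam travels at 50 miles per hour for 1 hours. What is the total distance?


Use the formula: distance = speed x time
Speed = 50 mph, Time = 1 hours
50 x 1 = 50 miles

50 miles


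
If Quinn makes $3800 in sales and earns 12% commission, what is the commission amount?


Convert rate to decimal:
12% = 0.12
Multiply by sales:
$3800 x 0.12 = $456

$456


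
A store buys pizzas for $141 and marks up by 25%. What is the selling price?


Calculate the markup amount:
25% of $141 = $35.25
Add to cost:
$141 + $35.25 = $176.25

$176.25


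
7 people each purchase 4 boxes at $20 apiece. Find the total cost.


Cost per person:
4 x $20 = $80
Group total:
7 x $80 = $560

$560


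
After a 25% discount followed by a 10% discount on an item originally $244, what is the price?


First discount:
25% of $244 = $61
Price after first discount:
$244 - $61 = $183
Second discount:
10% of $183 = $18.30
Final price:
$183 - $18.30 = $164.70

$164.70


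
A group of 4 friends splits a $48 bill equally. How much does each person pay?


Total bill: $48
Number of people: 4
Each pays: $48 / 4 = $12

$12


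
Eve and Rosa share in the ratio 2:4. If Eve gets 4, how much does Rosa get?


Find the multiplier:
4 / 2 = 2
Apply to Rosa's share:
4 x 2 = 8

8


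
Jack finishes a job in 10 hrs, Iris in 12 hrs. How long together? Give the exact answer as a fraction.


Jack's rate: 1/10 of the job per hour
Iris's rate: 1/12 of the job per hour
Combined rate: 1/10 + 1/12 = 11/60 per hour
Time = 1 / (11/60) = 60/11 hours (≈ 5.45 hours)

60/11 hours


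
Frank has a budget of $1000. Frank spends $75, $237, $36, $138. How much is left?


Add up expenses:
$75 + $237 + $36 + $138 = $486
Subtract from budget:
$1000 - $486 = $514

$514


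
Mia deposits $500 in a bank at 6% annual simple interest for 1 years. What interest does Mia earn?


Use the formula I = P x R x T / 100
P x R x T = 500 x 6 x 1 = 3000
I = 3000 / 100 = $30

$30


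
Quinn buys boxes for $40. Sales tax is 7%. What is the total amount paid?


Calculate the tax:
7% of $40 = $2.80
Add tax to price:
$40 + $2.80 = $42.80

$42.80


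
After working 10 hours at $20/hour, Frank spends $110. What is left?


Calculate earnings:
10 x $20 = $200
Subtract spending:
$200 - $110 = $90

$90


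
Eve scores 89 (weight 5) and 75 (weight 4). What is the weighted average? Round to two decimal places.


Weighted sum:
5 x 89 + 4 x 75 = 745
Total weight:
5 + 4 = 9
Weighted average:
745 / 9 = 82.7777... ≈ 82.78

82.78


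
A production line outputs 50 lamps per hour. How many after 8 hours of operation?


Production rate: 50 lamps per hour
Time: 8 hours
Total: 50 x 8 = 400 lamps

400 lamps


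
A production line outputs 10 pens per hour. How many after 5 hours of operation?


Production rate: 10 pens per hour
Time: 5 hours
Total: 10 x 5 = 50 pens

50 pens


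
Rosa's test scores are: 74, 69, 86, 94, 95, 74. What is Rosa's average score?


Add the scores:
74 + 69 + 86 + 94 + 95 + 74 = 492
Divide by the number of tests:
492 / 6 = 82

82


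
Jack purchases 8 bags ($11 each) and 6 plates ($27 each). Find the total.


Cost of bags:
8 x $11 = $88
Cost of plates:
6 x $27 = $162
Add both:
$88 + $162 = $250

$250


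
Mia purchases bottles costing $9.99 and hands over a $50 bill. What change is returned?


Start with the amount paid:
$50
Subtract the price:
$50 - $9.99 = $40.01

$40.01


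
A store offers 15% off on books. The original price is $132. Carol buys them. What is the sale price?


Calculate the discount amount:
15% of $132 = $19.80
Subtract from original:
$132 - $19.80 = $112.20

$112.20


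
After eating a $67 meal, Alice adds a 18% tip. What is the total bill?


Calculate the tip:
18% of $67 = $12.06
Add tip to meal cost:
$67 + $12.06 = $79.06

$79.06


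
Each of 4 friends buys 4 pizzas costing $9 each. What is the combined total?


Cost per person:
4 x $9 = $36
Group total:
4 x $36 = $144

$144


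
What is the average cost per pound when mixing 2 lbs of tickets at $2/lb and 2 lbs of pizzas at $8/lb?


Cost of tickets:
2 x $2 = $4
Cost of pizzas:
2 x $8 = $16
Total cost: $4 + $16 = $20
Total weight: 4 lbs
Average: $20 / 4 = $5/lb

$5/lb


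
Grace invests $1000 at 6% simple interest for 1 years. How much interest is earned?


Use the formula I = P x R x T / 100
P x R x T = 1000 x 6 x 1 = 6000
I = 6000 / 100 = $60

$60


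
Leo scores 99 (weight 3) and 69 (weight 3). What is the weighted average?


Weighted sum:
3 x 99 + 3 x 69 = 504
Total weight:
3 + 3 = 6
Weighted average:
504 / 6 = 84

84


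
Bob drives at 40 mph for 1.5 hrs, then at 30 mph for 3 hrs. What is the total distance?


Leg 1 distance:
40 x 1.5 = 60 miles
Leg 2 distance:
30 x 3 = 90 miles
Total distance:
60 + 90 = 150 miles

150 miles


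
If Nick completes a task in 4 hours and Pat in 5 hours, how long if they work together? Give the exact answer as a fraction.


Nick's rate: 1/4 of the job per hour
Pat's rate: 1/5 of the job per hour
Combined rate: 1/4 + 1/5 = 9/20 per hour
Time = 1 / (9/20) = 20/9 hours (≈ 2.22 hours)

20/9 hours


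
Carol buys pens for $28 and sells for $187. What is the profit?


Selling price = $187
Cost price = $28
Profit = selling price - cost price:
Profit = $187 - $28 = $159

$159


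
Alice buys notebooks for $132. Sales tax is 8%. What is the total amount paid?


Calculate the tax:
8% of $132 = $10.56
Add tax to price:
$132 + $10.56 = $142.56

$142.56


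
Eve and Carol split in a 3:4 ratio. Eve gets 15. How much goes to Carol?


Find the multiplier:
15 / 3 = 5
Apply to Carol's share:
4 x 5 = 20

20


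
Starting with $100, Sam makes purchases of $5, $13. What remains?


Add up expenses:
$5 + $13 = $18
Subtract from budget:
$100 - $18 = $82

$82


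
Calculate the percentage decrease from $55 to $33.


Find the absolute change:
|33 - 55| = 22
Divide by original and multiply by 100:
22 / 55 x 100 = 40%

40%


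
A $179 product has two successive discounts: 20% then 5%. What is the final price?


First discount:
20% of $179 = $35.80
Price after first discount:
$179 - $35.80 = $143.20
Second discount:
5% of $143.20 = $7.16
Final price:
$143.20 - $7.16 = $136.04

$136.04


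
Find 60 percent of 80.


Convert percentage to decimal:
60% = 0.6
Multiply:
80 x 0.6 = 48

48


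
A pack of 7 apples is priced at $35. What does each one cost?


Total cost: $35
Number of items: 7
Unit price: $35 / 7 = $5

$5


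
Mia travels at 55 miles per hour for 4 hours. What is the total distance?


Use the formula: distance = speed x time
Speed = 55 mph, Time = 4 hours
55 x 4 = 220 miles

220 miles


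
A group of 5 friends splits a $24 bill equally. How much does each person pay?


Total bill: $24
Number of people: 5
Each pays: $24 / 5 = $4.80

$4.80


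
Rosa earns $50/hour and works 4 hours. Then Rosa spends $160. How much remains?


Calculate earnings:
4 x $50 = $200
Subtract spending:
$200 - $160 = $40

$40


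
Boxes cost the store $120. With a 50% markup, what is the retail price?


Calculate the markup amount:
50% of $120 = $60
Add to cost:
$120 + $60 = $180

$180


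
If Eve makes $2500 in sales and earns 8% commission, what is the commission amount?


Convert rate to decimal:
8% = 0.08
Multiply by sales:
$2500 x 0.08 = $200

$200


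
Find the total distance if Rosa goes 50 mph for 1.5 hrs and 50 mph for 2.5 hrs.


Leg 1 distance:
50 x 1.5 = 75 miles
Leg 2 distance:
50 x 2.5 = 125 miles
Total distance:
75 + 125 = 200 miles

200 miles


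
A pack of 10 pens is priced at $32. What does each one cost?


Total cost: $32
Number of items: 10
Unit price: $32 / 10 = $3.20

$3.20


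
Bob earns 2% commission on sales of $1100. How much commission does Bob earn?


Convert rate to decimal:
2% = 0.02
Multiply by sales:
$1100 x 0.02 = $22

$22


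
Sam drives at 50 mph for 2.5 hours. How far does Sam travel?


Use the formula: distance = speed x time
Speed = 50 mph, Time = 2.5 hours
50 x 2.5 = 125 miles

125 miles


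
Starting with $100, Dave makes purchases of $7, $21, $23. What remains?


Add up expenses:
$7 + $21 + $23 = $51
Subtract from budget:
$100 - $51 = $49

$49


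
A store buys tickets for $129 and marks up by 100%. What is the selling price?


Calculate the markup amount:
100% of $129 = $129
Add to cost:
$129 + $129 = $258

$258


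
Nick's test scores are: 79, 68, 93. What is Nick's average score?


Add the scores:
79 + 68 + 93 = 240
Divide by the number of tests:
240 / 3 = 80

80


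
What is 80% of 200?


Convert percentage to decimal:
80% = 0.8
Multiply:
200 x 0.8 = 160

160


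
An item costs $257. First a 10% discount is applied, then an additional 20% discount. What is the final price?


First discount:
10% of $257 = $25.70
Price after first discount:
$257 - $25.70 = $231.30
Second discount:
20% of $231.30 = $46.26
Final price:
$231.30 - $46.26 = $185.04

$185.04


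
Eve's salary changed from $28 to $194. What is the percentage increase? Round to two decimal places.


Find the absolute change:
|194 - 28| = 166
Divide by original and multiply by 100:
166 / 28 x 100 = 592.8571...% ≈ 592.86%

592.86%


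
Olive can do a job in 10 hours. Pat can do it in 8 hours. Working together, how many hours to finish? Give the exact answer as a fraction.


Olive's rate: 1/10 of the job per hour
Pat's rate: 1/8 of the job per hour
Combined rate: 1/10 + 1/8 = 9/40 per hour
Time = 1 / (9/40) = 40/9 hours (≈ 4.44 hours)

40/9 hours


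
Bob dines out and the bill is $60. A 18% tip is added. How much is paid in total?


Calculate the tip:
18% of $60 = $10.80
Add tip to meal cost:
$60 + $10.80 = $70.80

$70.80


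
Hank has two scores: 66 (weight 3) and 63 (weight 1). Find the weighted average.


Weighted sum:
3 x 66 + 1 x 63 = 261
Total weight:
3 + 1 = 4
Weighted average:
261 / 4 = 65.25

65.25


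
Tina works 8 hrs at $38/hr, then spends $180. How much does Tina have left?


Calculate earnings:
8 x $38 = $304
Subtract spending:
$304 - $180 = $124

$124


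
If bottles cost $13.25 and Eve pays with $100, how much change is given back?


Start with the amount paid:
$100
Subtract the price:
$100 - $13.25 = $86.75

$86.75


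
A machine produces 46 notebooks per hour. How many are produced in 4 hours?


Production rate: 46 notebooks per hour
Time: 4 hours
Total: 46 x 4 = 184 notebooks

184 notebooks


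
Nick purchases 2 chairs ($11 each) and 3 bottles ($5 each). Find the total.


Cost of chairs:
2 x $11 = $22
Cost of bottles:
3 x $5 = $15
Add both:
$22 + $15 = $37

$37


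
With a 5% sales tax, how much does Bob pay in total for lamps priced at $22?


Calculate the tax:
5% of $22 = $1.10
Add tax to price:
$22 + $1.10 = $23.10

$23.10


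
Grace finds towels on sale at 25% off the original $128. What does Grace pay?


Calculate the discount amount:
25% of $128 = $32
Subtract from original:
$128 - $32 = $96

$96


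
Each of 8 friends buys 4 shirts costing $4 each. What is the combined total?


Cost per person:
4 x $4 = $16
Group total:
8 x $16 = $128

$128


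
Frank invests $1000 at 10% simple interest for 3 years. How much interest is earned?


Use the formula I = P x R x T / 100
P x R x T = 1000 x 10 x 3 = 30000
I = 30000 / 100 = $300

$300


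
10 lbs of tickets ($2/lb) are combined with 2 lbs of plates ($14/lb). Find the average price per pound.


Cost of tickets:
10 x $2 = $20
Cost of plates:
2 x $14 = $28
Total cost: $20 + $28 = $48
Total weight: 12 lbs
Average: $48 / 12 = $4/lb

$4/lb


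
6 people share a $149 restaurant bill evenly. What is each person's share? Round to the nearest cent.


Total bill: $149
Number of people: 6
Each pays: $149 / 6 = $24.8333... ≈ $24.83

$24.83


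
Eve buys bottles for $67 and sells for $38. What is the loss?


Selling price = $38
Cost price = $67
Loss = cost price - selling price:
Loss = $67 - $38 = $29

$29


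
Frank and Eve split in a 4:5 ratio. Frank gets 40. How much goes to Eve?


Find the multiplier:
40 / 4 = 10
Apply to Eve's share:
5 x 10 = 50

50


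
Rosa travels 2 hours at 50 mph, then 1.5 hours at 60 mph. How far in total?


Leg 1 distance:
50 x 2 = 100 miles
Leg 2 distance:
60 x 1.5 = 90 miles
Total distance:
100 + 90 = 190 miles

190 miles


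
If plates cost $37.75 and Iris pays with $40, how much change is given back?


Start with the amount paid:
$40
Subtract the price:
$40 - $37.75 = $2.25

$2.25


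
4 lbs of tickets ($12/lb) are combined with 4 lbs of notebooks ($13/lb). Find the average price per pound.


Cost of tickets:
4 x $12 = $48
Cost of notebooks:
4 x $13 = $52
Total cost: $48 + $52 = $100
Total weight: 8 lbs
Average: $100 / 8 = $12.50/lb

$12.50/lb


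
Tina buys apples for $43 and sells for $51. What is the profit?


Selling price = $51
Cost price = $43
Profit = selling price - cost price:
Profit = $51 - $43 = $8

$8


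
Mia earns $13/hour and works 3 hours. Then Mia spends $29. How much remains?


Calculate earnings:
3 x $13 = $39
Subtract spending:
$39 - $29 = $10

$10


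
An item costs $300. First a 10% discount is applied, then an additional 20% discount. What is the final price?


First discount:
10% of $300 = $30
Price after first discount:
$300 - $30 = $270
Second discount:
20% of $270 = $54
Final price:
$270 - $54 = $216

$216


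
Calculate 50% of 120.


Convert percentage to decimal:
50% = 0.5
Multiply:
120 x 0.5 = 60

60


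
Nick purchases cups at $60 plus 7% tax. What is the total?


Calculate the tax:
7% of $60 = $4.20
Add tax to price:
$60 + $4.20 = $64.20

$64.20


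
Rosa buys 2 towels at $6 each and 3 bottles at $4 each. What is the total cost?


Cost of towels:
2 x $6 = $12
Cost of bottles:
3 x $4 = $12
Add both:
$12 + $12 = $24

$24


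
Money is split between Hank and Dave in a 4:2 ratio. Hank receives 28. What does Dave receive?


Find the multiplier:
28 / 4 = 7
Apply to Dave's share:
2 x 7 = 14

14


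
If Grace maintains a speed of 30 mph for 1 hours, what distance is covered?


Use the formula: distance = speed x time
Speed = 30 mph, Time = 1 hours
30 x 1 = 30 miles

30 miles


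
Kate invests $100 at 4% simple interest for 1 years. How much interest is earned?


Use the formula I = P x R x T / 100
P x R x T = 100 x 4 x 1 = 400
I = 400 / 100 = $4

$4


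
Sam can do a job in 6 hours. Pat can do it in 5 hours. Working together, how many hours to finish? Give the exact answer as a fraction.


Sam's rate: 1/6 of the job per hour
Pat's rate: 1/5 of the job per hour
Combined rate: 1/6 + 1/5 = 11/30 per hour
Time = 1 / (11/30) = 30/11 hours (≈ 2.73 hours)

30/11 hours


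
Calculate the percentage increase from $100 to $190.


Find the absolute change:
|190 - 100| = 90
Divide by original and multiply by 100:
90 / 100 x 100 = 90%

90%
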